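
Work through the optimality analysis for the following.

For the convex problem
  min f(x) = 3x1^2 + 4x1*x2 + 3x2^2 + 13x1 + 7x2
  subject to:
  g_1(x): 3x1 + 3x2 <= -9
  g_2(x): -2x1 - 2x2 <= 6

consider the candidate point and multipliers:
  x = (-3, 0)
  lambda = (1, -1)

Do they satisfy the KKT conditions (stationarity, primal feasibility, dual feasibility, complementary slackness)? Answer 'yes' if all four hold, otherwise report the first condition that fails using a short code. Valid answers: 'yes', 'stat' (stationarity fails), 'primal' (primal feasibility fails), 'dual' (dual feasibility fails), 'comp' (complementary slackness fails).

Gradient of f: grad f(x) = Q x + c = (-5, -5)
Constraint values g_i(x) = a_i^T x - b_i:
  g_1((-3, 0)) = 0
  g_2((-3, 0)) = 0
Stationarity residual: grad f(x) + sum_i lambda_i a_i = (0, 0)
  -> stationarity OK
Primal feasibility (all g_i <= 0): OK
Dual feasibility (all lambda_i >= 0): FAILS
Complementary slackness (lambda_i * g_i(x) = 0 for all i): OK

Verdict: the first failing condition is dual_feasibility -> dual.

dual


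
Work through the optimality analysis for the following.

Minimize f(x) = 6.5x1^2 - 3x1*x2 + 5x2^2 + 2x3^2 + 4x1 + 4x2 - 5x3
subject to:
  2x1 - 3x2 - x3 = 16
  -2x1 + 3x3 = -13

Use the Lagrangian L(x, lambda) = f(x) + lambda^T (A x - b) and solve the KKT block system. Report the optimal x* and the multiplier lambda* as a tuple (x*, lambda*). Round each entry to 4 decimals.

Form the Lagrangian:
  L(x, lambda) = (1/2) x^T Q x + c^T x + lambda^T (A x - b)
Stationarity (grad_x L = 0): Q x + c + A^T lambda = 0.
Primal feasibility: A x = b.

This gives the KKT block system:
  [ Q   A^T ] [ x     ]   [-c ]
  [ A    0  ] [ lambda ] = [ b ]

Solving the linear system:
  x*      = (1.0456, -3.4242, -3.6363)
  lambda* = (-11.1262, 2.8063)
  f(x*)   = 111.5841

x* = (1.0456, -3.4242, -3.6363), lambda* = (-11.1262, 2.8063)


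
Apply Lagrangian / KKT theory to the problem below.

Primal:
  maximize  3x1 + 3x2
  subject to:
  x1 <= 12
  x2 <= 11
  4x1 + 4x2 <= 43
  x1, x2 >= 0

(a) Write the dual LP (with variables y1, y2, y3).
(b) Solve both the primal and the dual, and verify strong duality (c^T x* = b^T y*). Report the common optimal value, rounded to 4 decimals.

The standard primal-dual pair for 'max c^T x s.t. A x <= b, x >= 0' is:
  Dual:  min b^T y  s.t.  A^T y >= c,  y >= 0.

So the dual LP is:
  minimize  12y1 + 11y2 + 43y3
  subject to:
    y1 + 4y3 >= 3
    y2 + 4y3 >= 3
    y1, y2, y3 >= 0

Solving the primal: x* = (10.75, 0).
  primal value c^T x* = 32.25.
Solving the dual: y* = (0, 0, 0.75).
  dual value b^T y* = 32.25.
Strong duality: c^T x* = b^T y*. Confirmed.

32.25


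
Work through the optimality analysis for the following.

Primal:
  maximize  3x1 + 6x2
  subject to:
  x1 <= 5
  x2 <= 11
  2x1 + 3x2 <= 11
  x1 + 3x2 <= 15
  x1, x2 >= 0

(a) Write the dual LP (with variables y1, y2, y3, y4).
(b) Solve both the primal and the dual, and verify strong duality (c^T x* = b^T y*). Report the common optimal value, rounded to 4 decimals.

The standard primal-dual pair for 'max c^T x s.t. A x <= b, x >= 0' is:
  Dual:  min b^T y  s.t.  A^T y >= c,  y >= 0.

So the dual LP is:
  minimize  5y1 + 11y2 + 11y3 + 15y4
  subject to:
    y1 + 2y3 + y4 >= 3
    y2 + 3y3 + 3y4 >= 6
    y1, y2, y3, y4 >= 0

Solving the primal: x* = (0, 3.6667).
  primal value c^T x* = 22.
Solving the dual: y* = (0, 0, 2, 0).
  dual value b^T y* = 22.
Strong duality: c^T x* = b^T y*. Confirmed.

22


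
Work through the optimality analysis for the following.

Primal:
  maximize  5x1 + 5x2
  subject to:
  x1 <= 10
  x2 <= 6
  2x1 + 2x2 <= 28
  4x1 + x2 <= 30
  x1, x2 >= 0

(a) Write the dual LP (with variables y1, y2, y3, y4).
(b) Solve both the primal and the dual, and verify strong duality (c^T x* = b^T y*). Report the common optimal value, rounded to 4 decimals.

The standard primal-dual pair for 'max c^T x s.t. A x <= b, x >= 0' is:
  Dual:  min b^T y  s.t.  A^T y >= c,  y >= 0.

So the dual LP is:
  minimize  10y1 + 6y2 + 28y3 + 30y4
  subject to:
    y1 + 2y3 + 4y4 >= 5
    y2 + 2y3 + y4 >= 5
    y1, y2, y3, y4 >= 0

Solving the primal: x* = (6, 6).
  primal value c^T x* = 60.
Solving the dual: y* = (0, 3.75, 0, 1.25).
  dual value b^T y* = 60.
Strong duality: c^T x* = b^T y*. Confirmed.

60


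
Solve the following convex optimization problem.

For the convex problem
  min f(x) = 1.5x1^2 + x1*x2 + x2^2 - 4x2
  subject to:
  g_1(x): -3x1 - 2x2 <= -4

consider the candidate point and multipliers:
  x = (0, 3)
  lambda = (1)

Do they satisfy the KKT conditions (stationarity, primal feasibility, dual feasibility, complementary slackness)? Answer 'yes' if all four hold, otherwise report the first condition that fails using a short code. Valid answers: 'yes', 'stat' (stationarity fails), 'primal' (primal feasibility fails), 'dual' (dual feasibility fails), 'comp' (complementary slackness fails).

Gradient of f: grad f(x) = Q x + c = (3, 2)
Constraint values g_i(x) = a_i^T x - b_i:
  g_1((0, 3)) = -2
Stationarity residual: grad f(x) + sum_i lambda_i a_i = (0, 0)
  -> stationarity OK
Primal feasibility (all g_i <= 0): OK
Dual feasibility (all lambda_i >= 0): OK
Complementary slackness (lambda_i * g_i(x) = 0 for all i): FAILS

Verdict: the first failing condition is complementary_slackness -> comp.

comp


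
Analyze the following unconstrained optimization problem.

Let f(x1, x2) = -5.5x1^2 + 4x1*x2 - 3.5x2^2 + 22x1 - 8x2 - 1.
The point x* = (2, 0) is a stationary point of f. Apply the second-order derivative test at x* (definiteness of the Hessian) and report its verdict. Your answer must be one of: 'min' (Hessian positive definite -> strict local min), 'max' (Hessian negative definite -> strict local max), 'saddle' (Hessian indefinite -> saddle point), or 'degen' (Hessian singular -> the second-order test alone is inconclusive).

Compute the Hessian H = grad^2 f:
  H = [[-11, 4], [4, -7]]
Verify stationarity: grad f(x*) = H x* + g = (0, 0).
Eigenvalues of H: -13.4721, -4.5279.
Both eigenvalues < 0, so H is negative definite -> x* is a strict local max.

max


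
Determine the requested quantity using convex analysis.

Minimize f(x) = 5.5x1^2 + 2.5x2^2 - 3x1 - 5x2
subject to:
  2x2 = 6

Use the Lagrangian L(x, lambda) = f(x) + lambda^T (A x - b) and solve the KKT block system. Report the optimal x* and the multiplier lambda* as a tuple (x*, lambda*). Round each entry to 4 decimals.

Form the Lagrangian:
  L(x, lambda) = (1/2) x^T Q x + c^T x + lambda^T (A x - b)
Stationarity (grad_x L = 0): Q x + c + A^T lambda = 0.
Primal feasibility: A x = b.

This gives the KKT block system:
  [ Q   A^T ] [ x     ]   [-c ]
  [ A    0  ] [ lambda ] = [ b ]

Solving the linear system:
  x*      = (0.2727, 3)
  lambda* = (-5)
  f(x*)   = 7.0909

x* = (0.2727, 3), lambda* = (-5)


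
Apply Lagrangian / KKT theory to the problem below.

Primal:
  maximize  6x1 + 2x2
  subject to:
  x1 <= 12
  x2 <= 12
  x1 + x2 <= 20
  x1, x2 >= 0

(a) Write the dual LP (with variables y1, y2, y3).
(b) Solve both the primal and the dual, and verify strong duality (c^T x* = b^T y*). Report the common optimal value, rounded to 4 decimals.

The standard primal-dual pair for 'max c^T x s.t. A x <= b, x >= 0' is:
  Dual:  min b^T y  s.t.  A^T y >= c,  y >= 0.

So the dual LP is:
  minimize  12y1 + 12y2 + 20y3
  subject to:
    y1 + y3 >= 6
    y2 + y3 >= 2
    y1, y2, y3 >= 0

Solving the primal: x* = (12, 8).
  primal value c^T x* = 88.
Solving the dual: y* = (4, 0, 2).
  dual value b^T y* = 88.
Strong duality: c^T x* = b^T y*. Confirmed.

88


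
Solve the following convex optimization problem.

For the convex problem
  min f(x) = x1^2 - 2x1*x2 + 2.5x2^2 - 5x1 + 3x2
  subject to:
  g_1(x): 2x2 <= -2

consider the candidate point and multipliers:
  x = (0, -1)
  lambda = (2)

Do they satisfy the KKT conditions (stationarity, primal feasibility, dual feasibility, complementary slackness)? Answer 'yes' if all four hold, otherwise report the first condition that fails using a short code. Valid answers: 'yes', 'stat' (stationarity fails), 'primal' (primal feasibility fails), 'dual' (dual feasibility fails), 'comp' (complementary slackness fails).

Gradient of f: grad f(x) = Q x + c = (-3, -2)
Constraint values g_i(x) = a_i^T x - b_i:
  g_1((0, -1)) = 0
Stationarity residual: grad f(x) + sum_i lambda_i a_i = (-3, 2)
  -> stationarity FAILS
Primal feasibility (all g_i <= 0): OK
Dual feasibility (all lambda_i >= 0): OK
Complementary slackness (lambda_i * g_i(x) = 0 for all i): OK

Verdict: the first failing condition is stationarity -> stat.

stat


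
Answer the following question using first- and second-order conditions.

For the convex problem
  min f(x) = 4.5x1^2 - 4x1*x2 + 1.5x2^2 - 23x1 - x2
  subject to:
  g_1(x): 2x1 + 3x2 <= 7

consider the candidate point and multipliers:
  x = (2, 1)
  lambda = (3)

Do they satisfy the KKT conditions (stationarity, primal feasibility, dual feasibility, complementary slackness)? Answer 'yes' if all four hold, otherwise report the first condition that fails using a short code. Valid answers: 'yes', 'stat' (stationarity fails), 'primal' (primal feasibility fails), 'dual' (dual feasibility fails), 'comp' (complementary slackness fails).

Gradient of f: grad f(x) = Q x + c = (-9, -6)
Constraint values g_i(x) = a_i^T x - b_i:
  g_1((2, 1)) = 0
Stationarity residual: grad f(x) + sum_i lambda_i a_i = (-3, 3)
  -> stationarity FAILS
Primal feasibility (all g_i <= 0): OK
Dual feasibility (all lambda_i >= 0): OK
Complementary slackness (lambda_i * g_i(x) = 0 for all i): OK

Verdict: the first failing condition is stationarity -> stat.

stat


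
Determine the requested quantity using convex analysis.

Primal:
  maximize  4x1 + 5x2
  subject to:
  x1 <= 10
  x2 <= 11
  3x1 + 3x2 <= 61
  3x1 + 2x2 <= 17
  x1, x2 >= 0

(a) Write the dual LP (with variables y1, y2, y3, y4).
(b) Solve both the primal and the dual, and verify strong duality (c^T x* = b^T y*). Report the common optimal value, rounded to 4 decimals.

The standard primal-dual pair for 'max c^T x s.t. A x <= b, x >= 0' is:
  Dual:  min b^T y  s.t.  A^T y >= c,  y >= 0.

So the dual LP is:
  minimize  10y1 + 11y2 + 61y3 + 17y4
  subject to:
    y1 + 3y3 + 3y4 >= 4
    y2 + 3y3 + 2y4 >= 5
    y1, y2, y3, y4 >= 0

Solving the primal: x* = (0, 8.5).
  primal value c^T x* = 42.5.
Solving the dual: y* = (0, 0, 0, 2.5).
  dual value b^T y* = 42.5.
Strong duality: c^T x* = b^T y*. Confirmed.

42.5


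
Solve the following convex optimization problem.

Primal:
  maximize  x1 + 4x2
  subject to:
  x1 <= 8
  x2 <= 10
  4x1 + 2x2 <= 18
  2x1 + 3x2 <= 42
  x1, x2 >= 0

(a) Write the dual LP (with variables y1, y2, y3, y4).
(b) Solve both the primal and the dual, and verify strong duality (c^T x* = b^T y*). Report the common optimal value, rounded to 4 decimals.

The standard primal-dual pair for 'max c^T x s.t. A x <= b, x >= 0' is:
  Dual:  min b^T y  s.t.  A^T y >= c,  y >= 0.

So the dual LP is:
  minimize  8y1 + 10y2 + 18y3 + 42y4
  subject to:
    y1 + 4y3 + 2y4 >= 1
    y2 + 2y3 + 3y4 >= 4
    y1, y2, y3, y4 >= 0

Solving the primal: x* = (0, 9).
  primal value c^T x* = 36.
Solving the dual: y* = (0, 0, 2, 0).
  dual value b^T y* = 36.
Strong duality: c^T x* = b^T y*. Confirmed.

36


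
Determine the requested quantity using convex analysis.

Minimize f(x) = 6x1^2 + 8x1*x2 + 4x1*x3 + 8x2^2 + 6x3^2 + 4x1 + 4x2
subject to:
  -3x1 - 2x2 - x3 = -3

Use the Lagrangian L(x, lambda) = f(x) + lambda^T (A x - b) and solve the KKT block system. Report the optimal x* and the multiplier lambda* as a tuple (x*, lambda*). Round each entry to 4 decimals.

Form the Lagrangian:
  L(x, lambda) = (1/2) x^T Q x + c^T x + lambda^T (A x - b)
Stationarity (grad_x L = 0): Q x + c + A^T lambda = 0.
Primal feasibility: A x = b.

This gives the KKT block system:
  [ Q   A^T ] [ x     ]   [-c ]
  [ A    0  ] [ lambda ] = [ b ]

Solving the linear system:
  x*      = (1.0333, -0.1, 0.1)
  lambda* = (5.3333)
  f(x*)   = 9.8667

x* = (1.0333, -0.1, 0.1), lambda* = (5.3333)


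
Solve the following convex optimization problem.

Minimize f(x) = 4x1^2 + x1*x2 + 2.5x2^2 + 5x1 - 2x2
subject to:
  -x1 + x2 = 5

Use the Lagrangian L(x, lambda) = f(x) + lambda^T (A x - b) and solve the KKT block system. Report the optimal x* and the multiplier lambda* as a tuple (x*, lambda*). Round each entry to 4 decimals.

Form the Lagrangian:
  L(x, lambda) = (1/2) x^T Q x + c^T x + lambda^T (A x - b)
Stationarity (grad_x L = 0): Q x + c + A^T lambda = 0.
Primal feasibility: A x = b.

This gives the KKT block system:
  [ Q   A^T ] [ x     ]   [-c ]
  [ A    0  ] [ lambda ] = [ b ]

Solving the linear system:
  x*      = (-2.2, 2.8)
  lambda* = (-9.8)
  f(x*)   = 16.2

x* = (-2.2, 2.8), lambda* = (-9.8)


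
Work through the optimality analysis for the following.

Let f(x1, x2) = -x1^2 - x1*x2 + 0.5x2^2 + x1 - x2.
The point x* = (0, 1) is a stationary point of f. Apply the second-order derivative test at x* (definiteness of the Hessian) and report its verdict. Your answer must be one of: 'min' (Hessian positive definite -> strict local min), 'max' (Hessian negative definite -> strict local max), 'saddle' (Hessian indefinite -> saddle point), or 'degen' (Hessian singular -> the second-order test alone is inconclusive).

Compute the Hessian H = grad^2 f:
  H = [[-2, -1], [-1, 1]]
Verify stationarity: grad f(x*) = H x* + g = (0, 0).
Eigenvalues of H: -2.3028, 1.3028.
Eigenvalues have mixed signs, so H is indefinite -> x* is a saddle point.

saddle


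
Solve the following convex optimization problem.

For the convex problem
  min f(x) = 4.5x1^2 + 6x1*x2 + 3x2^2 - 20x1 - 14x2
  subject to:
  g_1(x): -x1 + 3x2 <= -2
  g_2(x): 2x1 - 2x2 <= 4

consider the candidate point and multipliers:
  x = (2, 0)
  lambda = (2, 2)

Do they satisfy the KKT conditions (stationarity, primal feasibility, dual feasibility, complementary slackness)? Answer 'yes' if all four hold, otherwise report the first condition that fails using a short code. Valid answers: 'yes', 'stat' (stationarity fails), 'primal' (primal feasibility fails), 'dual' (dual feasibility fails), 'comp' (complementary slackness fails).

Gradient of f: grad f(x) = Q x + c = (-2, -2)
Constraint values g_i(x) = a_i^T x - b_i:
  g_1((2, 0)) = 0
  g_2((2, 0)) = 0
Stationarity residual: grad f(x) + sum_i lambda_i a_i = (0, 0)
  -> stationarity OK
Primal feasibility (all g_i <= 0): OK
Dual feasibility (all lambda_i >= 0): OK
Complementary slackness (lambda_i * g_i(x) = 0 for all i): OK

Verdict: yes, KKT holds.

yes


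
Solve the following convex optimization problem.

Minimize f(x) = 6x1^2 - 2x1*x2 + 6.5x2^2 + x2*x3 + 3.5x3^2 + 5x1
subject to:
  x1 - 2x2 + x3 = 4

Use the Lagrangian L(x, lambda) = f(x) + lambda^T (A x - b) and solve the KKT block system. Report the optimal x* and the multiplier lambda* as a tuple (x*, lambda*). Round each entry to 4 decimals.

Form the Lagrangian:
  L(x, lambda) = (1/2) x^T Q x + c^T x + lambda^T (A x - b)
Stationarity (grad_x L = 0): Q x + c + A^T lambda = 0.
Primal feasibility: A x = b.

This gives the KKT block system:
  [ Q   A^T ] [ x     ]   [-c ]
  [ A    0  ] [ lambda ] = [ b ]

Solving the linear system:
  x*      = (0.0265, -1.3233, 1.3269)
  lambda* = (-7.9647)
  f(x*)   = 15.9956

x* = (0.0265, -1.3233, 1.3269), lambda* = (-7.9647)


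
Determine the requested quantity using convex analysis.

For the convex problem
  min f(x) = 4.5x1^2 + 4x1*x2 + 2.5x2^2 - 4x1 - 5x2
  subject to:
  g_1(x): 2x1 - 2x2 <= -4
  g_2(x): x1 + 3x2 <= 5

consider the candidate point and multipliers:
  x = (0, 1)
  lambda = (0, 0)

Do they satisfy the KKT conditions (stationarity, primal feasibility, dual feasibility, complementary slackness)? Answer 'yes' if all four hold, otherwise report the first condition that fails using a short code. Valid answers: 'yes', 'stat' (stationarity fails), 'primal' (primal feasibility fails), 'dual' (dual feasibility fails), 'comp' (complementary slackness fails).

Gradient of f: grad f(x) = Q x + c = (0, 0)
Constraint values g_i(x) = a_i^T x - b_i:
  g_1((0, 1)) = 2
  g_2((0, 1)) = -2
Stationarity residual: grad f(x) + sum_i lambda_i a_i = (0, 0)
  -> stationarity OK
Primal feasibility (all g_i <= 0): FAILS
Dual feasibility (all lambda_i >= 0): OK
Complementary slackness (lambda_i * g_i(x) = 0 for all i): OK

Verdict: the first failing condition is primal_feasibility -> primal.

primal


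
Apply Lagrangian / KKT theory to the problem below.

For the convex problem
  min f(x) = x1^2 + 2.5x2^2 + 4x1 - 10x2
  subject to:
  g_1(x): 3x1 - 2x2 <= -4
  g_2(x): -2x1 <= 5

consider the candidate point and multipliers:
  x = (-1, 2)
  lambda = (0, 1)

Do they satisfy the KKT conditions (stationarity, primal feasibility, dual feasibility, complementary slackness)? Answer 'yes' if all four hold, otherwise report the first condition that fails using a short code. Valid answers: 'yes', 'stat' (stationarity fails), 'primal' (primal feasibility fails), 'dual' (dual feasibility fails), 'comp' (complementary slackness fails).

Gradient of f: grad f(x) = Q x + c = (2, 0)
Constraint values g_i(x) = a_i^T x - b_i:
  g_1((-1, 2)) = -3
  g_2((-1, 2)) = -3
Stationarity residual: grad f(x) + sum_i lambda_i a_i = (0, 0)
  -> stationarity OK
Primal feasibility (all g_i <= 0): OK
Dual feasibility (all lambda_i >= 0): OK
Complementary slackness (lambda_i * g_i(x) = 0 for all i): FAILS

Verdict: the first failing condition is complementary_slackness -> comp.

comp


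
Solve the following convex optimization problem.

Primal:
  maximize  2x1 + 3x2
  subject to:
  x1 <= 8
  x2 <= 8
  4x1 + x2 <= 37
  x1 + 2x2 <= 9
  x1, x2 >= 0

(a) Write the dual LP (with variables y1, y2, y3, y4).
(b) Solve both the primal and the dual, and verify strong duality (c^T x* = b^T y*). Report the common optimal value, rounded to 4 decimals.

The standard primal-dual pair for 'max c^T x s.t. A x <= b, x >= 0' is:
  Dual:  min b^T y  s.t.  A^T y >= c,  y >= 0.

So the dual LP is:
  minimize  8y1 + 8y2 + 37y3 + 9y4
  subject to:
    y1 + 4y3 + y4 >= 2
    y2 + y3 + 2y4 >= 3
    y1, y2, y3, y4 >= 0

Solving the primal: x* = (8, 0.5).
  primal value c^T x* = 17.5.
Solving the dual: y* = (0.5, 0, 0, 1.5).
  dual value b^T y* = 17.5.
Strong duality: c^T x* = b^T y*. Confirmed.

17.5


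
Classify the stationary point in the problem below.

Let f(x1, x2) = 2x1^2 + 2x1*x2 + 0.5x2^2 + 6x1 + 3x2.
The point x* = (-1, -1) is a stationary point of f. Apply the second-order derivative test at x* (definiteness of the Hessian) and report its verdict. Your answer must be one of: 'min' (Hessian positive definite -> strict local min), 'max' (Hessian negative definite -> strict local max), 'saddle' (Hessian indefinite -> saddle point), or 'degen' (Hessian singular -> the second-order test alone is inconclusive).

Compute the Hessian H = grad^2 f:
  H = [[4, 2], [2, 1]]
Verify stationarity: grad f(x*) = H x* + g = (0, 0).
Eigenvalues of H: 0, 5.
H has a zero eigenvalue (singular; positive semidefinite but not definite), so H is neither positive definite, negative definite, nor indefinite. The second-order test alone is inconclusive -> degen.
(Indeed, f is constant along the null direction of H through x*, so x* is not a strict local extremum.)

degen


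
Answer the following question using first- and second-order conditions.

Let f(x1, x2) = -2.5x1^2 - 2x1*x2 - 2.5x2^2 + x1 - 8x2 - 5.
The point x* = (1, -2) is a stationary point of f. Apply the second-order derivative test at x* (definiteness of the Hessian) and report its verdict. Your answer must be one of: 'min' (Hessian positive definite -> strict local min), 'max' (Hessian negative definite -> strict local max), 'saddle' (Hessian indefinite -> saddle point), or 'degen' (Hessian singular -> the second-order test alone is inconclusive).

Compute the Hessian H = grad^2 f:
  H = [[-5, -2], [-2, -5]]
Verify stationarity: grad f(x*) = H x* + g = (0, 0).
Eigenvalues of H: -7, -3.
Both eigenvalues < 0, so H is negative definite -> x* is a strict local max.

max


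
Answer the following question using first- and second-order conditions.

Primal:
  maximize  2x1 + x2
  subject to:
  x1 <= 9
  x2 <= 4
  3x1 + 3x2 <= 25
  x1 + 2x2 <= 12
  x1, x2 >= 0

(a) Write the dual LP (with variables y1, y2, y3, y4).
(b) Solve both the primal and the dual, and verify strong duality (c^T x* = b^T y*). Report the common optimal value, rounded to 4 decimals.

The standard primal-dual pair for 'max c^T x s.t. A x <= b, x >= 0' is:
  Dual:  min b^T y  s.t.  A^T y >= c,  y >= 0.

So the dual LP is:
  minimize  9y1 + 4y2 + 25y3 + 12y4
  subject to:
    y1 + 3y3 + y4 >= 2
    y2 + 3y3 + 2y4 >= 1
    y1, y2, y3, y4 >= 0

Solving the primal: x* = (8.3333, 0).
  primal value c^T x* = 16.6667.
Solving the dual: y* = (0, 0, 0.6667, 0).
  dual value b^T y* = 16.6667.
Strong duality: c^T x* = b^T y*. Confirmed.

16.6667


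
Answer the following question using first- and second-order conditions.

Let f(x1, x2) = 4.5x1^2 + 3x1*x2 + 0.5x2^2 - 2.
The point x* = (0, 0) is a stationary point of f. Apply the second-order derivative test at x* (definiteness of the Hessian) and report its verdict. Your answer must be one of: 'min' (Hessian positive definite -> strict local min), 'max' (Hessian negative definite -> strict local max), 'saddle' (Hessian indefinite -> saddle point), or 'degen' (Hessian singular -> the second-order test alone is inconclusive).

Compute the Hessian H = grad^2 f:
  H = [[9, 3], [3, 1]]
Verify stationarity: grad f(x*) = H x* + g = (0, 0).
Eigenvalues of H: 0, 10.
H has a zero eigenvalue (singular; positive semidefinite but not definite), so H is neither positive definite, negative definite, nor indefinite. The second-order test alone is inconclusive -> degen.
(Indeed, f is constant along the null direction of H through x*, so x* is not a strict local extremum.)

degen


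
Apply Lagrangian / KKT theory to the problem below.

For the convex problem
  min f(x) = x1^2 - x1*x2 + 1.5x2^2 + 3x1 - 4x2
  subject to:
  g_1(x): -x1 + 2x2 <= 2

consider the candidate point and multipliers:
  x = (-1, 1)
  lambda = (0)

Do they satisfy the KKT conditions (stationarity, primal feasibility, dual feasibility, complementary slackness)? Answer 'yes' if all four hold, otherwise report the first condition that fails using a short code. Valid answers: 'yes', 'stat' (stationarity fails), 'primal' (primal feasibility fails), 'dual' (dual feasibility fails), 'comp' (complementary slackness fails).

Gradient of f: grad f(x) = Q x + c = (0, 0)
Constraint values g_i(x) = a_i^T x - b_i:
  g_1((-1, 1)) = 1
Stationarity residual: grad f(x) + sum_i lambda_i a_i = (0, 0)
  -> stationarity OK
Primal feasibility (all g_i <= 0): FAILS
Dual feasibility (all lambda_i >= 0): OK
Complementary slackness (lambda_i * g_i(x) = 0 for all i): OK

Verdict: the first failing condition is primal_feasibility -> primal.

primal


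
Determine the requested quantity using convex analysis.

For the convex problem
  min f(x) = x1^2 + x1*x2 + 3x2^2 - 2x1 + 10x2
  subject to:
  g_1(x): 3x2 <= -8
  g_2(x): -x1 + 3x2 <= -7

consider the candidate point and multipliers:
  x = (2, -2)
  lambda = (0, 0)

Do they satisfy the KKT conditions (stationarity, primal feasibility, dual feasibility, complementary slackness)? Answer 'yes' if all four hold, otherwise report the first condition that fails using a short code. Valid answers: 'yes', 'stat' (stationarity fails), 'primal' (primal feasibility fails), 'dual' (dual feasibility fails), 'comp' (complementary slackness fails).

Gradient of f: grad f(x) = Q x + c = (0, 0)
Constraint values g_i(x) = a_i^T x - b_i:
  g_1((2, -2)) = 2
  g_2((2, -2)) = -1
Stationarity residual: grad f(x) + sum_i lambda_i a_i = (0, 0)
  -> stationarity OK
Primal feasibility (all g_i <= 0): FAILS
Dual feasibility (all lambda_i >= 0): OK
Complementary slackness (lambda_i * g_i(x) = 0 for all i): OK

Verdict: the first failing condition is primal_feasibility -> primal.

primal


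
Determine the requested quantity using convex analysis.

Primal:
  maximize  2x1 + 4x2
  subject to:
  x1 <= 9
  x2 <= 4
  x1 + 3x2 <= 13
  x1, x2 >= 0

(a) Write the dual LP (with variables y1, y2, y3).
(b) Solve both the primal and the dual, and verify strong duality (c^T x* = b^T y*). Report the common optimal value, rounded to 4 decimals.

The standard primal-dual pair for 'max c^T x s.t. A x <= b, x >= 0' is:
  Dual:  min b^T y  s.t.  A^T y >= c,  y >= 0.

So the dual LP is:
  minimize  9y1 + 4y2 + 13y3
  subject to:
    y1 + y3 >= 2
    y2 + 3y3 >= 4
    y1, y2, y3 >= 0

Solving the primal: x* = (9, 1.3333).
  primal value c^T x* = 23.3333.
Solving the dual: y* = (0.6667, 0, 1.3333).
  dual value b^T y* = 23.3333.
Strong duality: c^T x* = b^T y*. Confirmed.

23.3333


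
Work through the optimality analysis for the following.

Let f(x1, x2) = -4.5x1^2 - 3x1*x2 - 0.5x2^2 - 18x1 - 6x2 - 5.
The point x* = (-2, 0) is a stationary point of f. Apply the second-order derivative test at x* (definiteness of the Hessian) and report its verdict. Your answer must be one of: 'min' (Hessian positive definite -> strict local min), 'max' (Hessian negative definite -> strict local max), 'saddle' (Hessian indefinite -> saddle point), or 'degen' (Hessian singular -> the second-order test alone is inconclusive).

Compute the Hessian H = grad^2 f:
  H = [[-9, -3], [-3, -1]]
Verify stationarity: grad f(x*) = H x* + g = (0, 0).
Eigenvalues of H: -10, 0.
H has a zero eigenvalue (singular; negative semidefinite but not definite), so H is neither positive definite, negative definite, nor indefinite. The second-order test alone is inconclusive -> degen.
(Indeed, f is constant along the null direction of H through x*, so x* is not a strict local extremum.)

degen


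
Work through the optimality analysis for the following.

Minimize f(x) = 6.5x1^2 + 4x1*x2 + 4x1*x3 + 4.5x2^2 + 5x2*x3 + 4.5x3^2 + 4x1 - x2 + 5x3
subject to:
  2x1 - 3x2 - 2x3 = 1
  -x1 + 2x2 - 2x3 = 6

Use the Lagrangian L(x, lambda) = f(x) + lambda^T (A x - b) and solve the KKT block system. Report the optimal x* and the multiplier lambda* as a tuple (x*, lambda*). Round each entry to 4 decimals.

Form the Lagrangian:
  L(x, lambda) = (1/2) x^T Q x + c^T x + lambda^T (A x - b)
Stationarity (grad_x L = 0): Q x + c + A^T lambda = 0.
Primal feasibility: A x = b.

This gives the KKT block system:
  [ Q   A^T ] [ x     ]   [-c ]
  [ A    0  ] [ lambda ] = [ b ]

Solving the linear system:
  x*      = (0.0888, 1.0533, -1.9911)
  lambda* = (-1.684, -1.9654)
  f(x*)   = 1.4112

x* = (0.0888, 1.0533, -1.9911), lambda* = (-1.684, -1.9654)


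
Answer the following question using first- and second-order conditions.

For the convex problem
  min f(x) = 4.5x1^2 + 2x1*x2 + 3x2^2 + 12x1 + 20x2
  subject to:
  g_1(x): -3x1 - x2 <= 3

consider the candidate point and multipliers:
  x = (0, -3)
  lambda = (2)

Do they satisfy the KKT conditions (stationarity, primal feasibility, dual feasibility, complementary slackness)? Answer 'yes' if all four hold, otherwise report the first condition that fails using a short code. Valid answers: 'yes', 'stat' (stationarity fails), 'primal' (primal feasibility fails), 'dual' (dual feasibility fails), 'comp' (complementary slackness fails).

Gradient of f: grad f(x) = Q x + c = (6, 2)
Constraint values g_i(x) = a_i^T x - b_i:
  g_1((0, -3)) = 0
Stationarity residual: grad f(x) + sum_i lambda_i a_i = (0, 0)
  -> stationarity OK
Primal feasibility (all g_i <= 0): OK
Dual feasibility (all lambda_i >= 0): OK
Complementary slackness (lambda_i * g_i(x) = 0 for all i): OK

Verdict: yes, KKT holds.

yes


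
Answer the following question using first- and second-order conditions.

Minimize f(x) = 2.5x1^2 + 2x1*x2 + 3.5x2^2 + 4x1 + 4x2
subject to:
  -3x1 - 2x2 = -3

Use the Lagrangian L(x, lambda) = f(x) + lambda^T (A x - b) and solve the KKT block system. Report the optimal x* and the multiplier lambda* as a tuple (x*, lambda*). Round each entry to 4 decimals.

Form the Lagrangian:
  L(x, lambda) = (1/2) x^T Q x + c^T x + lambda^T (A x - b)
Stationarity (grad_x L = 0): Q x + c + A^T lambda = 0.
Primal feasibility: A x = b.

This gives the KKT block system:
  [ Q   A^T ] [ x     ]   [-c ]
  [ A    0  ] [ lambda ] = [ b ]

Solving the linear system:
  x*      = (1, 0)
  lambda* = (3)
  f(x*)   = 6.5

x* = (1, 0), lambda* = (3)


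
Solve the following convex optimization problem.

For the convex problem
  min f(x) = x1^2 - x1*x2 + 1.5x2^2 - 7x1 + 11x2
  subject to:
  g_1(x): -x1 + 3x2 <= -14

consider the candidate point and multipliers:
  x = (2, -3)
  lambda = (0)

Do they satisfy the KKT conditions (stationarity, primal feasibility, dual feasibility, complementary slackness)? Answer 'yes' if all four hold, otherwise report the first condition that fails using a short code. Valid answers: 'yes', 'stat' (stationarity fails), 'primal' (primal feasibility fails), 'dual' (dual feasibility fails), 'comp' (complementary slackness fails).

Gradient of f: grad f(x) = Q x + c = (0, 0)
Constraint values g_i(x) = a_i^T x - b_i:
  g_1((2, -3)) = 3
Stationarity residual: grad f(x) + sum_i lambda_i a_i = (0, 0)
  -> stationarity OK
Primal feasibility (all g_i <= 0): FAILS
Dual feasibility (all lambda_i >= 0): OK
Complementary slackness (lambda_i * g_i(x) = 0 for all i): OK

Verdict: the first failing condition is primal_feasibility -> primal.

primal


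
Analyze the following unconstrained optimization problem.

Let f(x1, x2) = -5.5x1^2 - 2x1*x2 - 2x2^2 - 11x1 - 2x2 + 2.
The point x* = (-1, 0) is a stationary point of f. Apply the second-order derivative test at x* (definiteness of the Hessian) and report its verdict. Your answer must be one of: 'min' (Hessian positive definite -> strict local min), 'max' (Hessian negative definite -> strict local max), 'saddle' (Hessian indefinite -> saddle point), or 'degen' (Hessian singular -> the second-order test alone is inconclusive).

Compute the Hessian H = grad^2 f:
  H = [[-11, -2], [-2, -4]]
Verify stationarity: grad f(x*) = H x* + g = (0, 0).
Eigenvalues of H: -11.5311, -3.4689.
Both eigenvalues < 0, so H is negative definite -> x* is a strict local max.

max


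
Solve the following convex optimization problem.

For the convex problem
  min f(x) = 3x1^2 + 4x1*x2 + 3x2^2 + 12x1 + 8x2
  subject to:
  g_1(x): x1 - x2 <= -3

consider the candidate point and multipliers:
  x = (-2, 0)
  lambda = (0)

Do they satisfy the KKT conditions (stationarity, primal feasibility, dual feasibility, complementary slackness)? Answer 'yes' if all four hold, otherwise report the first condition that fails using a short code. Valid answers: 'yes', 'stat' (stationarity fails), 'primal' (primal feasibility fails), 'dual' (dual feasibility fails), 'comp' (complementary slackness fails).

Gradient of f: grad f(x) = Q x + c = (0, 0)
Constraint values g_i(x) = a_i^T x - b_i:
  g_1((-2, 0)) = 1
Stationarity residual: grad f(x) + sum_i lambda_i a_i = (0, 0)
  -> stationarity OK
Primal feasibility (all g_i <= 0): FAILS
Dual feasibility (all lambda_i >= 0): OK
Complementary slackness (lambda_i * g_i(x) = 0 for all i): OK

Verdict: the first failing condition is primal_feasibility -> primal.

primal


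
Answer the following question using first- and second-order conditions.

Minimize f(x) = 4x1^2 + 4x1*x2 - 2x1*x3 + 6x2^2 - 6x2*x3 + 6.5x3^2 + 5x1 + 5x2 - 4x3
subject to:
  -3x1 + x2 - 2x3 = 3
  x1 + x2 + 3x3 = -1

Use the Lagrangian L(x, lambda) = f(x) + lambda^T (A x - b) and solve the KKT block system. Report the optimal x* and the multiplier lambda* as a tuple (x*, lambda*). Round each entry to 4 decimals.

Form the Lagrangian:
  L(x, lambda) = (1/2) x^T Q x + c^T x + lambda^T (A x - b)
Stationarity (grad_x L = 0): Q x + c + A^T lambda = 0.
Primal feasibility: A x = b.

This gives the KKT block system:
  [ Q   A^T ] [ x     ]   [-c ]
  [ A    0  ] [ lambda ] = [ b ]

Solving the linear system:
  x*      = (-1, 0, 0)
  lambda* = (-1, 0)
  f(x*)   = -1

x* = (-1, 0, 0), lambda* = (-1, 0)


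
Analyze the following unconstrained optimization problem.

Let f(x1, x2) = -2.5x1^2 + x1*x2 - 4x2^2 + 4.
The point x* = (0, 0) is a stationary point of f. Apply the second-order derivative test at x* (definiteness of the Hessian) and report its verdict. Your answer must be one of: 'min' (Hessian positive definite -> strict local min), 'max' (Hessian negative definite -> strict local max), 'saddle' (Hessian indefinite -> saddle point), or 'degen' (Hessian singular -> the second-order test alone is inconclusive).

Compute the Hessian H = grad^2 f:
  H = [[-5, 1], [1, -8]]
Verify stationarity: grad f(x*) = H x* + g = (0, 0).
Eigenvalues of H: -8.3028, -4.6972.
Both eigenvalues < 0, so H is negative definite -> x* is a strict local max.

max


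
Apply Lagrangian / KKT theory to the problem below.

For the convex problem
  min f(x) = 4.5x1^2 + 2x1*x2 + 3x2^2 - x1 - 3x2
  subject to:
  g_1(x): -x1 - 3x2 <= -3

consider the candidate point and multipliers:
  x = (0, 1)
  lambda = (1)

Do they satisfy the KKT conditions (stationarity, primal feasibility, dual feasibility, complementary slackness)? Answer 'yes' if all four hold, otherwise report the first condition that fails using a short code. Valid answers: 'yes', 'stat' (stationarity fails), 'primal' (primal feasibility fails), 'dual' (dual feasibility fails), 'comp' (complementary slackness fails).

Gradient of f: grad f(x) = Q x + c = (1, 3)
Constraint values g_i(x) = a_i^T x - b_i:
  g_1((0, 1)) = 0
Stationarity residual: grad f(x) + sum_i lambda_i a_i = (0, 0)
  -> stationarity OK
Primal feasibility (all g_i <= 0): OK
Dual feasibility (all lambda_i >= 0): OK
Complementary slackness (lambda_i * g_i(x) = 0 for all i): OK

Verdict: yes, KKT holds.

yes


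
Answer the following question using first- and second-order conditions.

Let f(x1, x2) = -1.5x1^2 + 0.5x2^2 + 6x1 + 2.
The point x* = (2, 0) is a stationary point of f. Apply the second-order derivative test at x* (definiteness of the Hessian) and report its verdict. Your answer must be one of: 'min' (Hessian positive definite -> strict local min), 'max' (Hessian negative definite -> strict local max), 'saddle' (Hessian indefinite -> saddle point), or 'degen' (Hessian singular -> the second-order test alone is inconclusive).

Compute the Hessian H = grad^2 f:
  H = [[-3, 0], [0, 1]]
Verify stationarity: grad f(x*) = H x* + g = (0, 0).
Eigenvalues of H: -3, 1.
Eigenvalues have mixed signs, so H is indefinite -> x* is a saddle point.

saddle


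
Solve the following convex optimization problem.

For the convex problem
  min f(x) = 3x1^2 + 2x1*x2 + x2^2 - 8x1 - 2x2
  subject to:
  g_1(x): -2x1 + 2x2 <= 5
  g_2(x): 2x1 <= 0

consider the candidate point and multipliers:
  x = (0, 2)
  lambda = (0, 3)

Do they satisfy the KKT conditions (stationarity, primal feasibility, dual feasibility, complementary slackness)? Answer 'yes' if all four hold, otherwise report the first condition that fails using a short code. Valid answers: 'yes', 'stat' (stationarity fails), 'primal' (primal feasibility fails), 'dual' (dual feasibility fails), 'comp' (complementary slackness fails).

Gradient of f: grad f(x) = Q x + c = (-4, 2)
Constraint values g_i(x) = a_i^T x - b_i:
  g_1((0, 2)) = -1
  g_2((0, 2)) = 0
Stationarity residual: grad f(x) + sum_i lambda_i a_i = (2, 2)
  -> stationarity FAILS
Primal feasibility (all g_i <= 0): OK
Dual feasibility (all lambda_i >= 0): OK
Complementary slackness (lambda_i * g_i(x) = 0 for all i): OK

Verdict: the first failing condition is stationarity -> stat.

stat


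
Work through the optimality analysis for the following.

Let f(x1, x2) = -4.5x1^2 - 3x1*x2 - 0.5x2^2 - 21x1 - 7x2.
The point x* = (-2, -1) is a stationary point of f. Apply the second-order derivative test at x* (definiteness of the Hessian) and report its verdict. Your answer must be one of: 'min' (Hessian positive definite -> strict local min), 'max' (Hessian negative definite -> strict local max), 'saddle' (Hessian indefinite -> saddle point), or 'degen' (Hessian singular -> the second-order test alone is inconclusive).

Compute the Hessian H = grad^2 f:
  H = [[-9, -3], [-3, -1]]
Verify stationarity: grad f(x*) = H x* + g = (0, 0).
Eigenvalues of H: -10, 0.
H has a zero eigenvalue (singular; negative semidefinite but not definite), so H is neither positive definite, negative definite, nor indefinite. The second-order test alone is inconclusive -> degen.
(Indeed, f is constant along the null direction of H through x*, so x* is not a strict local extremum.)

degen


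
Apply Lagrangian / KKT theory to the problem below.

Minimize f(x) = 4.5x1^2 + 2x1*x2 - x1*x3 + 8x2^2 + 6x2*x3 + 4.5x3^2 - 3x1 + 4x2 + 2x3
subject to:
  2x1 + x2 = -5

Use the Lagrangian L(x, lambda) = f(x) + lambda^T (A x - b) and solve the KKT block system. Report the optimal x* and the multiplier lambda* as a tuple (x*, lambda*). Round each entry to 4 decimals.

Form the Lagrangian:
  L(x, lambda) = (1/2) x^T Q x + c^T x + lambda^T (A x - b)
Stationarity (grad_x L = 0): Q x + c + A^T lambda = 0.
Primal feasibility: A x = b.

This gives the KKT block system:
  [ Q   A^T ] [ x     ]   [-c ]
  [ A    0  ] [ lambda ] = [ b ]

Solving the linear system:
  x*      = (-2.1322, -0.7356, 0.0313)
  lambda* = (11.8462)
  f(x*)   = 31.3738

x* = (-2.1322, -0.7356, 0.0313), lambda* = (11.8462)


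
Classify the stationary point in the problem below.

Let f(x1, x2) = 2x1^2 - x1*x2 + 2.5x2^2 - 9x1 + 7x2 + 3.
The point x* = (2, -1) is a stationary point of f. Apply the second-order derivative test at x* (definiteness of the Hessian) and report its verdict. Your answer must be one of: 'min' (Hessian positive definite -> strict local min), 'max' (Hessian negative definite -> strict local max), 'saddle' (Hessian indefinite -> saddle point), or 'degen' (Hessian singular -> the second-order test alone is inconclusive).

Compute the Hessian H = grad^2 f:
  H = [[4, -1], [-1, 5]]
Verify stationarity: grad f(x*) = H x* + g = (0, 0).
Eigenvalues of H: 3.382, 5.618.
Both eigenvalues > 0, so H is positive definite -> x* is a strict local min.

min


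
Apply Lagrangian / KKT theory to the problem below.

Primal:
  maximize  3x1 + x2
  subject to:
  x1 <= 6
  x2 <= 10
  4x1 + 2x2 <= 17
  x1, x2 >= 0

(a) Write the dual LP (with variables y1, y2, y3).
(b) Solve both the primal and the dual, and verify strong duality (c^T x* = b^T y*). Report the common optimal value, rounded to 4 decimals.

The standard primal-dual pair for 'max c^T x s.t. A x <= b, x >= 0' is:
  Dual:  min b^T y  s.t.  A^T y >= c,  y >= 0.

So the dual LP is:
  minimize  6y1 + 10y2 + 17y3
  subject to:
    y1 + 4y3 >= 3
    y2 + 2y3 >= 1
    y1, y2, y3 >= 0

Solving the primal: x* = (4.25, 0).
  primal value c^T x* = 12.75.
Solving the dual: y* = (0, 0, 0.75).
  dual value b^T y* = 12.75.
Strong duality: c^T x* = b^T y*. Confirmed.

12.75


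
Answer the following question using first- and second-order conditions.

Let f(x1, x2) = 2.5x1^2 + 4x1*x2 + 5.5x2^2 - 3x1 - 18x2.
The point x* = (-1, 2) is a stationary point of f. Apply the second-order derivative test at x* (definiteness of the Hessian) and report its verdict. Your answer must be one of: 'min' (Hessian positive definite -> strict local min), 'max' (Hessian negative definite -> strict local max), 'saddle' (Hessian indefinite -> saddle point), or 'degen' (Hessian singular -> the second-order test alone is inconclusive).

Compute the Hessian H = grad^2 f:
  H = [[5, 4], [4, 11]]
Verify stationarity: grad f(x*) = H x* + g = (0, 0).
Eigenvalues of H: 3, 13.
Both eigenvalues > 0, so H is positive definite -> x* is a strict local min.

min


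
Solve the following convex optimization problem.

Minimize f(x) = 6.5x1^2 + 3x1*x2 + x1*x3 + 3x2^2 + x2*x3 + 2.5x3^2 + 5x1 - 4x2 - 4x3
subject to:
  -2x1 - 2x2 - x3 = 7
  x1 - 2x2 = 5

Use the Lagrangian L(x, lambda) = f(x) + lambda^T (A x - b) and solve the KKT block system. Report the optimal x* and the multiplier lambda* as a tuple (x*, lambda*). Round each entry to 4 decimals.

Form the Lagrangian:
  L(x, lambda) = (1/2) x^T Q x + c^T x + lambda^T (A x - b)
Stationarity (grad_x L = 0): Q x + c + A^T lambda = 0.
Primal feasibility: A x = b.

This gives the KKT block system:
  [ Q   A^T ] [ x     ]   [-c ]
  [ A    0  ] [ lambda ] = [ b ]

Solving the linear system:
  x*      = (-0.6449, -2.8224, -0.0654)
  lambda* = (-7.7944, -3.6729)
  f(x*)   = 40.6262

x* = (-0.6449, -2.8224, -0.0654), lambda* = (-7.7944, -3.6729)
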